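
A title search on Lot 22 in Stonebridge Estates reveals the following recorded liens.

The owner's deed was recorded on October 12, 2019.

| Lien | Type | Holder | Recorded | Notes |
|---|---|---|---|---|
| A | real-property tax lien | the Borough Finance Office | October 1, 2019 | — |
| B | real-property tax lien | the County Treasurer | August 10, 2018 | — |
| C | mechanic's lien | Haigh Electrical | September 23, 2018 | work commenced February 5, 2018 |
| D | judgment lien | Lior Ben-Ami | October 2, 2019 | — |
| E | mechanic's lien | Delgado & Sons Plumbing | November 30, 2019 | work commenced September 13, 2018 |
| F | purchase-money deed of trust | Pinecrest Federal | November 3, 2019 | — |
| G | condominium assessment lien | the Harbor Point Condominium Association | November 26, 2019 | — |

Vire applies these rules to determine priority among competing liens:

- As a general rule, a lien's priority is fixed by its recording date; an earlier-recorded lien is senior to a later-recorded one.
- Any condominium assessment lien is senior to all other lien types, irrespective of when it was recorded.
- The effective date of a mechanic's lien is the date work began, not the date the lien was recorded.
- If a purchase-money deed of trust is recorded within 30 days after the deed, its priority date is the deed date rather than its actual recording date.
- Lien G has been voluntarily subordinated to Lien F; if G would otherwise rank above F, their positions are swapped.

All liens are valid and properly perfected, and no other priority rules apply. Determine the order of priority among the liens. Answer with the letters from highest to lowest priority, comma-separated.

Adjusting effective dates: C relates back to February 5, 2018 (work commenced); E relates back to September 13, 2018 (work commenced); F's effective date is the deed date, October 12, 2019.
G is a condominium assessment lien and takes priority over every other lien.
The other liens, earliest effective date first: C (February 5, 2018), B (August 10, 2018), E (September 13, 2018), A (October 1, 2019), D (October 2, 2019), F (October 12, 2019).
Because G would otherwise rank above F, the subordination swaps them.

F, C, B, E, A, D, G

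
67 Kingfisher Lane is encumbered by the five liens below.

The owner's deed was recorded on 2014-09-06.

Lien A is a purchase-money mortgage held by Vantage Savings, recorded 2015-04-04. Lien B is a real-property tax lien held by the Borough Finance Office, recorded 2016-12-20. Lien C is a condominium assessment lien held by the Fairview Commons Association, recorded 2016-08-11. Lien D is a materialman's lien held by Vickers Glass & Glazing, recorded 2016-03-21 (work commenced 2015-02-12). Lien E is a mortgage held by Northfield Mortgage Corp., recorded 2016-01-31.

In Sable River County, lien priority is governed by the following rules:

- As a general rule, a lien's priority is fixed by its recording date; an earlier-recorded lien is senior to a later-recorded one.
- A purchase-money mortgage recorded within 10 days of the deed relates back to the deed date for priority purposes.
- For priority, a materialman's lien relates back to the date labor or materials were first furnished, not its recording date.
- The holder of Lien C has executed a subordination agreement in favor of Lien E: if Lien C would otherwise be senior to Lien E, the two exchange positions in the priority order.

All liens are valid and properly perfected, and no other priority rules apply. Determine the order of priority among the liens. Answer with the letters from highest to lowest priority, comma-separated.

D, A, E, C, B

Effective dates: A was recorded 210 days after the deed — beyond 10 days — so no relation-back applies; D is treated as recorded 2015-02-12, the work-commencement date.
Ordering by effective date: D (2015-02-12), A (2015-04-04), E (2016-01-31), C (2016-08-11), B (2016-12-20).
C is already junior to E, so the subordination agreement changes nothing.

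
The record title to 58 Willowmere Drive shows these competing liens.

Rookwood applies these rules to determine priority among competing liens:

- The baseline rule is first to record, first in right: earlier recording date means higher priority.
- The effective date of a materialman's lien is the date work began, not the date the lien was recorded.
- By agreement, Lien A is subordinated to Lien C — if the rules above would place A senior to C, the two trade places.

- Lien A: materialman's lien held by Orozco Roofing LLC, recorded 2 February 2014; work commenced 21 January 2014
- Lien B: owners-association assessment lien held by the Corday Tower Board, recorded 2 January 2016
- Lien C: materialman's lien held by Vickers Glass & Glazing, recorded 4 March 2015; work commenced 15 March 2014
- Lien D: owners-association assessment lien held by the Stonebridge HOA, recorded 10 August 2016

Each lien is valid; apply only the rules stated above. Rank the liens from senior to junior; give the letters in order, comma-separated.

C, A, B, D

First, effective dates: A's effective date is 21 January 2014, when work began; C relates back to 15 March 2014 (work commenced).
Sorted by effective date: A (21 January 2014), C (15 March 2014), B (2 January 2016), D (10 August 2016).
Because A would otherwise rank above C, the subordination swaps them.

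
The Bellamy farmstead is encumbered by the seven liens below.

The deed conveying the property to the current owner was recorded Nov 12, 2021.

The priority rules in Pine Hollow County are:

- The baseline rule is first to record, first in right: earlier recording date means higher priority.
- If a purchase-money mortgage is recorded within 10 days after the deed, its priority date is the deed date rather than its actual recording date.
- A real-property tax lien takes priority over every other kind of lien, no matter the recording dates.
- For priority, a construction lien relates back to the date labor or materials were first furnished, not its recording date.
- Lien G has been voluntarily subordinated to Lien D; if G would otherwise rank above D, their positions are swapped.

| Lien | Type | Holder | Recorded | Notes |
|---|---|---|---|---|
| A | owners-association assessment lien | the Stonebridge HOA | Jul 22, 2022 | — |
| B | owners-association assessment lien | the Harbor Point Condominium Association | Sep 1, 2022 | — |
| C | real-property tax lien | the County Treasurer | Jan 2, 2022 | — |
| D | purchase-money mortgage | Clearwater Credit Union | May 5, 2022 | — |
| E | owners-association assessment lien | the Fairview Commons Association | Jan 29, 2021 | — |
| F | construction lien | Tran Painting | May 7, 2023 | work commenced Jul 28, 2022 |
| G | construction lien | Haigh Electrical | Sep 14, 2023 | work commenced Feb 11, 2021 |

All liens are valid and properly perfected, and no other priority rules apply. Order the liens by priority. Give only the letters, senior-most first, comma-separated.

First, effective dates: D missed the 10-day window (174 days after the deed), so its recording date stands; F is treated as recorded Jul 28, 2022, the work-commencement date; G is treated as recorded Feb 11, 2021, the work-commencement date.
C, as a real-property tax lien, has superpriority and ranks first.
Among the remaining liens, by effective date: E (Jan 29, 2021), G (Feb 11, 2021), D (May 5, 2022), A (Jul 22, 2022), F (Jul 28, 2022), B (Sep 1, 2022).
G is senior to D before the subordination, so the two trade places.

C, E, D, G, A, F, B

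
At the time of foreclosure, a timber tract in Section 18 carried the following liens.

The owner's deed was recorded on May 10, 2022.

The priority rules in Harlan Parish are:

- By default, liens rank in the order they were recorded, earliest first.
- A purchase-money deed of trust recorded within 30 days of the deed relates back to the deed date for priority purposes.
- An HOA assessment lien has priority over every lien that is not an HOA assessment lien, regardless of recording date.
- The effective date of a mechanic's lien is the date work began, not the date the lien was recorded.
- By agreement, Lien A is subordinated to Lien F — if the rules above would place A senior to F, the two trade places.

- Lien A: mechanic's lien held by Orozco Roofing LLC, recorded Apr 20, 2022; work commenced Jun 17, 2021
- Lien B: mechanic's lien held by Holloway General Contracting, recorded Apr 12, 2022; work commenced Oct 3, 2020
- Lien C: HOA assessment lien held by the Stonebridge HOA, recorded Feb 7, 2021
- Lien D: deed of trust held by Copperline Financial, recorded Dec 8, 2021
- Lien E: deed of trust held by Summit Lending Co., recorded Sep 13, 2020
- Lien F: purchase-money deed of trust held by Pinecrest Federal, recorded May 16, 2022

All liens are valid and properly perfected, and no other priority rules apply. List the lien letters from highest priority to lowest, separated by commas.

C, E, B, F, D, A

Effective dates: A relates back to Jun 17, 2021 (work commenced); B relates back to Oct 3, 2020 (work commenced); F relates back to the deed date May 10, 2022.
C is an HOA assessment lien, so it outranks all other liens regardless of date.
Among the remaining liens, by effective date: E (Sep 13, 2020), B (Oct 3, 2020), A (Jun 17, 2021), D (Dec 8, 2021), F (May 10, 2022).
Because A would otherwise rank above F, the subordination swaps them.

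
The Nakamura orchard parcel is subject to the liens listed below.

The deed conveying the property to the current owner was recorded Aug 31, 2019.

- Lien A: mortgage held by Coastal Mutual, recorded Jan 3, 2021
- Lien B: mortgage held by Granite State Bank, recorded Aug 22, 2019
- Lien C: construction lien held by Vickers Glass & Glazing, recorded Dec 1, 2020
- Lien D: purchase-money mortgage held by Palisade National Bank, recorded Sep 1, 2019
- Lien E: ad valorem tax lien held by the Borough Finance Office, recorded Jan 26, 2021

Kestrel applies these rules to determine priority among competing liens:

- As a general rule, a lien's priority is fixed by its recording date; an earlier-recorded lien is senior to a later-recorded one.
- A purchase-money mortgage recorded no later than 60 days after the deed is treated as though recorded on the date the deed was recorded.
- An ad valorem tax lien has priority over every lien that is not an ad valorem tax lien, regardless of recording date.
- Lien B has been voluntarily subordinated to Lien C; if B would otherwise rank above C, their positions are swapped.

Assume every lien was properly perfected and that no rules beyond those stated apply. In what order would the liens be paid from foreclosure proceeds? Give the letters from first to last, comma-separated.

E, C, D, B, A

Effective dates: D relates back to the deed date Aug 31, 2019.
As an ad valorem tax lien, E is senior to every other lien.
The other liens, earliest effective date first: B (Aug 22, 2019), D (Aug 31, 2019), C (Dec 1, 2020), A (Jan 3, 2021).
Because B would otherwise rank above C, the subordination swaps them.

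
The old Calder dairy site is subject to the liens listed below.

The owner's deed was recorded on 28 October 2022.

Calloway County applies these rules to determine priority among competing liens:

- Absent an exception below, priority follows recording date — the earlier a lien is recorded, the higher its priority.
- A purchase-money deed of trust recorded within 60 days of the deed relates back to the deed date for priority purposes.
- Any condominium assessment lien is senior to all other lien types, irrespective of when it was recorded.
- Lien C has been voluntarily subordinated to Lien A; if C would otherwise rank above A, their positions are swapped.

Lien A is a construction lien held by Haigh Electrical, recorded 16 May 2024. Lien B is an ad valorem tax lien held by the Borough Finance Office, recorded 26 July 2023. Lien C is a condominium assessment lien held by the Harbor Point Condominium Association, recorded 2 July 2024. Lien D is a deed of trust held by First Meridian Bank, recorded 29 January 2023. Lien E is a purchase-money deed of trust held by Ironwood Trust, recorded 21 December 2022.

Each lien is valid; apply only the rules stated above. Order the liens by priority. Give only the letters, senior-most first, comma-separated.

First, effective dates: E's effective date is the deed date, 28 October 2022.
C is a condominium assessment lien, so it outranks all other liens regardless of date.
The other liens, earliest effective date first: E (28 October 2022), D (29 January 2023), B (26 July 2023), A (16 May 2024).
C is senior to A before the subordination, so the two trade places.

A, E, D, B, C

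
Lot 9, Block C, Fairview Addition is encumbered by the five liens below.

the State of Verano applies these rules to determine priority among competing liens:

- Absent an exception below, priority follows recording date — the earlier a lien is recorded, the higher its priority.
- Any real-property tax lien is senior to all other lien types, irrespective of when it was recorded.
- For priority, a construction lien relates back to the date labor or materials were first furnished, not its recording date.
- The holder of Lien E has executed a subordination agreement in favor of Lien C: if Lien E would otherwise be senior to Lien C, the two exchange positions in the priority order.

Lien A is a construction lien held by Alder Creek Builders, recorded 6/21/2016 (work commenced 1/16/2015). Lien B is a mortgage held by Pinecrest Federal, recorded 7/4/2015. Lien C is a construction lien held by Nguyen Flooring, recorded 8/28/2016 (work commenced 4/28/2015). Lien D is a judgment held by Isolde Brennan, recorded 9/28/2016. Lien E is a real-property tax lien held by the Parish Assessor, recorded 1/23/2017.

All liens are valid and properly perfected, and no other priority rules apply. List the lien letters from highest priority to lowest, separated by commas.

Adjusting effective dates: A's effective date is 1/16/2015, when work began; C relates back to 4/28/2015 (work commenced).
E is a real-property tax lien and takes priority over every other lien.
Ordering the rest by effective date: A (1/16/2015), C (4/28/2015), B (7/4/2015), D (9/28/2016).
E is senior to C before the subordination, so the two trade places.

C, A, E, B, D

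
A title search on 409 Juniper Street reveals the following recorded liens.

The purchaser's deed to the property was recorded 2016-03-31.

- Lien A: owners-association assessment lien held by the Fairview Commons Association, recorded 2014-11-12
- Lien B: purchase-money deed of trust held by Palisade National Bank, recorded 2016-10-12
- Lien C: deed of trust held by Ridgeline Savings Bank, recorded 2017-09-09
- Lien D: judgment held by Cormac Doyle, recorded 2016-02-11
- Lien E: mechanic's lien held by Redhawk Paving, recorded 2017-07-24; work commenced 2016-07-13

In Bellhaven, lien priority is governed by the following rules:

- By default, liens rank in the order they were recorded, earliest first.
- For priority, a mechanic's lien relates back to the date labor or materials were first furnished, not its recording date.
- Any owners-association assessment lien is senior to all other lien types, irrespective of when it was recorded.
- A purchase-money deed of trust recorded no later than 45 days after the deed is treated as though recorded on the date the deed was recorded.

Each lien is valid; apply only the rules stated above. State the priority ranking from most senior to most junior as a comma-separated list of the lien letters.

Effective dates: B was recorded 195 days after the deed — beyond 45 days — so no relation-back applies; E relates back to 2016-07-13 (work commenced).
A is an owners-association assessment lien and takes priority over every other lien.
Among the remaining liens, by effective date: D (2016-02-11), E (2016-07-13), B (2016-10-12), C (2017-09-09).

A, D, E, B, C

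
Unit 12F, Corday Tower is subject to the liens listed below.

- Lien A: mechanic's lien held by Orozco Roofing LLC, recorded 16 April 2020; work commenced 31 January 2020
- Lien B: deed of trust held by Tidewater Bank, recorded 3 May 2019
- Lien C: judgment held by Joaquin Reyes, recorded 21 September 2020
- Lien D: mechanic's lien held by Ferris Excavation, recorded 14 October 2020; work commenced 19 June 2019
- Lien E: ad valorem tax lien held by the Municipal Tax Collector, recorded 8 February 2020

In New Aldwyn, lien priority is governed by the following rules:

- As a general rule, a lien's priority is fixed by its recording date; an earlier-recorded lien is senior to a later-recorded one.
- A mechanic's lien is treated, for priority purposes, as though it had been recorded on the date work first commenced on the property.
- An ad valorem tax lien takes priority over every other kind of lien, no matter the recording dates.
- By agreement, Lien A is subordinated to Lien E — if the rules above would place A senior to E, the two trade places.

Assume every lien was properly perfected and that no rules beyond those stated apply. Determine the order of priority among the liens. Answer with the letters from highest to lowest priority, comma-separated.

E, B, D, A, C

Effective dates: A relates back to 31 January 2020 (work commenced); D is treated as recorded 19 June 2019, the work-commencement date.
E, as an ad valorem tax lien, has superpriority and ranks first.
Among the remaining liens, by effective date: B (3 May 2019), D (19 June 2019), A (31 January 2020), C (21 September 2020).
A already ranks below E; the subordination has no effect.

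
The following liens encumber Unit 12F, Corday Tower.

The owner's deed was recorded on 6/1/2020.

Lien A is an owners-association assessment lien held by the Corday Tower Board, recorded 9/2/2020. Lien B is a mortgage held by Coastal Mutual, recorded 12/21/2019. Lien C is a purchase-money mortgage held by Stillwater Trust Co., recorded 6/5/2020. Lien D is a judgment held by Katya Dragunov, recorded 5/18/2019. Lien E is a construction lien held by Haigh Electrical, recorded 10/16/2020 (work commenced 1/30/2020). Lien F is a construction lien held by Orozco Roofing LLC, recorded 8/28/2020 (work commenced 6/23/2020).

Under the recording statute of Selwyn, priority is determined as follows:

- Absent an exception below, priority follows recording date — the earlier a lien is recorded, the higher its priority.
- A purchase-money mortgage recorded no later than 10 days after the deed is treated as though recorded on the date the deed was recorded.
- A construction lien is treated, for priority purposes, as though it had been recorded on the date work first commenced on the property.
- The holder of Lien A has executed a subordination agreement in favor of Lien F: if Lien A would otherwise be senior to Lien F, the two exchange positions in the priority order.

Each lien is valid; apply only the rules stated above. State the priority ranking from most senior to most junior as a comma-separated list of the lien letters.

Effective dates: C was recorded within the 10-day window, so its effective date is the deed date 6/1/2020; E's effective date is 1/30/2020, when work began; F relates back to 6/23/2020 (work commenced).
By effective date: D (5/18/2019), B (12/21/2019), E (1/30/2020), C (6/1/2020), F (6/23/2020), A (9/2/2020).
Since A is not senior to F, the subordination leaves the order unchanged.

D, B, E, C, F, A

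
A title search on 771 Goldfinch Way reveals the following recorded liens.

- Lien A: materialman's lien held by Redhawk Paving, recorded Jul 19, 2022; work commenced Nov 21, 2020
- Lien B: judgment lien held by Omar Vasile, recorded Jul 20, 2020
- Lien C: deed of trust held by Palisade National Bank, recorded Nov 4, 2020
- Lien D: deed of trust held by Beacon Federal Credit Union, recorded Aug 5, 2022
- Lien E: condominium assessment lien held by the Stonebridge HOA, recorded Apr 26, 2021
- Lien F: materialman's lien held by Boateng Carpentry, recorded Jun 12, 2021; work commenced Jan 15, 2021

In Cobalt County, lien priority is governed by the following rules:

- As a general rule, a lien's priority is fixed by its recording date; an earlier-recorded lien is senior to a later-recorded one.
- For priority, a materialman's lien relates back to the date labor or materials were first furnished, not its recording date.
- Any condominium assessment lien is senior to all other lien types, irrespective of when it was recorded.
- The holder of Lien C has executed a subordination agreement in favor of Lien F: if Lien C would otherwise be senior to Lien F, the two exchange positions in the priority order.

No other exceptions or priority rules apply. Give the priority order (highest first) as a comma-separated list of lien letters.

Effective dates: A relates back to Nov 21, 2020 (work commenced); F is treated as recorded Jan 15, 2021, the work-commencement date.
E, as a condominium assessment lien, has superpriority and ranks first.
Among the remaining liens, by effective date: B (Jul 20, 2020), C (Nov 4, 2020), A (Nov 21, 2020), F (Jan 15, 2021), D (Aug 5, 2022).
C would otherwise be senior to F, so under the subordination agreement C and F exchange positions.

E, B, F, A, C, D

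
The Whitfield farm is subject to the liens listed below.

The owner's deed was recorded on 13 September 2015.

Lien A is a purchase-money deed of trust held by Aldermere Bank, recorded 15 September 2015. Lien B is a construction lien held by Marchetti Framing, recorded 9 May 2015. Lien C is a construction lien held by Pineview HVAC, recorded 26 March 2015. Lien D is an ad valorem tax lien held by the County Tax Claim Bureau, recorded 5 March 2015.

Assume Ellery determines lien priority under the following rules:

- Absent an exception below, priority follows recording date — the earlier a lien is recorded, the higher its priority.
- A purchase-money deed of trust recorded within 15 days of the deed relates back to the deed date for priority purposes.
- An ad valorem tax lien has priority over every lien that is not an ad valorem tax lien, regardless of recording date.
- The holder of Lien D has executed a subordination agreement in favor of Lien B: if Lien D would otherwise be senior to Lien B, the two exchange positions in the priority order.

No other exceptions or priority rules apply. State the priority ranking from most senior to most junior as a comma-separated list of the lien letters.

B, C, D, A

Effective dates: A relates back to the deed date 13 September 2015.
D is an ad valorem tax lien, so it outranks all other liens regardless of date.
Remaining liens by effective date: C (26 March 2015), B (9 May 2015), A (13 September 2015).
The subordination applies — D was senior to B — so D and B swap.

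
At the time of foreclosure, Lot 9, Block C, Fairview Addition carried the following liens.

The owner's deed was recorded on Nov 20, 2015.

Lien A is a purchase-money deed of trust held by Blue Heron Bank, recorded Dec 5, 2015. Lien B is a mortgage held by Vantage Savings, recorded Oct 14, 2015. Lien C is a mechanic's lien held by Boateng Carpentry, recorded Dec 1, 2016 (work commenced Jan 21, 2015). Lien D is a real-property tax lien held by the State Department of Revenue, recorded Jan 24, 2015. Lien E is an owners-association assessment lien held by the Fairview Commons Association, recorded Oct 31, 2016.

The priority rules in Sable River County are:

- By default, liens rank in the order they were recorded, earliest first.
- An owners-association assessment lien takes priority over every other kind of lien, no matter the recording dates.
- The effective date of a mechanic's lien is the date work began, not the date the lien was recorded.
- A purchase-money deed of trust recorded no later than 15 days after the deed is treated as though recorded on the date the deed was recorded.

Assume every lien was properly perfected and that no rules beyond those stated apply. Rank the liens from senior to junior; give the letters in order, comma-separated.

E, C, D, B, A

First, effective dates: A's effective date is the deed date, Nov 20, 2015; C relates back to Jan 21, 2015 (work commenced).
E, as an owners-association assessment lien, has superpriority and ranks first.
Ordering the rest by effective date: C (Jan 21, 2015), D (Jan 24, 2015), B (Oct 14, 2015), A (Nov 20, 2015).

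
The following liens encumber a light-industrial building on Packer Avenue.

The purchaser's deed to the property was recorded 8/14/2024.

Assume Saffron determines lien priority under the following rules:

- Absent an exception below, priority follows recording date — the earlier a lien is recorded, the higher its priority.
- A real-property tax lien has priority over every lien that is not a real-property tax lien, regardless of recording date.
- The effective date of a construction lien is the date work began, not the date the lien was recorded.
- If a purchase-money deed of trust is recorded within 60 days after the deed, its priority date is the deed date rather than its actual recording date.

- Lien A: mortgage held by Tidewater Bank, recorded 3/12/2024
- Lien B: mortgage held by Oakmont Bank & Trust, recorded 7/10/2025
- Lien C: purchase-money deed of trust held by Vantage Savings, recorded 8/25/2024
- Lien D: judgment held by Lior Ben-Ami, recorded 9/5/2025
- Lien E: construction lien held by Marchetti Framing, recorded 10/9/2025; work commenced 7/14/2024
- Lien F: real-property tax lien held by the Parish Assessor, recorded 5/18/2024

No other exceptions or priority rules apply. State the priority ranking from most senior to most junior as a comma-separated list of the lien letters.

F, A, E, C, B, D

Adjusting effective dates: C's effective date is the deed date, 8/14/2024; E is treated as recorded 7/14/2024, the work-commencement date.
F is a real-property tax lien, so it outranks all other liens regardless of date.
The other liens, earliest effective date first: A (3/12/2024), E (7/14/2024), C (8/14/2024), B (7/10/2025), D (9/5/2025).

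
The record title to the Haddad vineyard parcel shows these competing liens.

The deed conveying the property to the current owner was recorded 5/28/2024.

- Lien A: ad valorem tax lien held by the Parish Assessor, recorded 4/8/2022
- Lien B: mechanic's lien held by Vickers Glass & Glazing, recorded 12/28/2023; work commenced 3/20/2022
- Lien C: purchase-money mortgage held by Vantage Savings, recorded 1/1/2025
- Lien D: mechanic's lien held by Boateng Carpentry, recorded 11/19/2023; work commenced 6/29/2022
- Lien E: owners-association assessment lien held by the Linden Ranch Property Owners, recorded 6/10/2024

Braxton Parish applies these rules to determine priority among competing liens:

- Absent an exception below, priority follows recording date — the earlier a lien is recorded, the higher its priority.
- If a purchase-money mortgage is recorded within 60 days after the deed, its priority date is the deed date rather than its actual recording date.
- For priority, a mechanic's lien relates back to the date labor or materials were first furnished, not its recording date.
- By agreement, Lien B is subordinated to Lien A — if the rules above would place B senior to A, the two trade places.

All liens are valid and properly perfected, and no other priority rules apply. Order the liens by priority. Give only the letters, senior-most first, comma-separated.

Effective dates: B is treated as recorded 3/20/2022, the work-commencement date; C was recorded 218 days after the deed, outside the 60-day window, so it keeps its recording date; D relates back to 6/29/2022 (work commenced).
By effective date, earliest first: B (3/20/2022), A (4/8/2022), D (6/29/2022), E (6/10/2024), C (1/1/2025).
Because B would otherwise rank above A, the subordination swaps them.

A, B, D, E, C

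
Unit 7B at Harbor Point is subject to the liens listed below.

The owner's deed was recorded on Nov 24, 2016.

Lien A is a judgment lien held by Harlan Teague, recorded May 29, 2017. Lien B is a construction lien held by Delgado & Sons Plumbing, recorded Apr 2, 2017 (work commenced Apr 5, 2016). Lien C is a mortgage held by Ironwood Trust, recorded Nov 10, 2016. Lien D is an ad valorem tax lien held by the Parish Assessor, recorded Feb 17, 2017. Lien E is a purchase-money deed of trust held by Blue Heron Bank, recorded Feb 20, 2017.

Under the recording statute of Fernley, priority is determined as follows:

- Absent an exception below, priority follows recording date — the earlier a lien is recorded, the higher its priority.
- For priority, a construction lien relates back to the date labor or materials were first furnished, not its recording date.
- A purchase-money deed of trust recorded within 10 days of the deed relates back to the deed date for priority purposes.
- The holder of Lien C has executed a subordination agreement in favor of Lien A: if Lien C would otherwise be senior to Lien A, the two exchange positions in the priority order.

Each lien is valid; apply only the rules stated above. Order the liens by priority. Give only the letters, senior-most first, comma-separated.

B, A, D, E, C

Effective dates after the stated exceptions: B relates back to Apr 5, 2016 (work commenced); E was recorded 88 days after the deed, outside the 10-day window, so it keeps its recording date.
By effective date: B (Apr 5, 2016), C (Nov 10, 2016), D (Feb 17, 2017), E (Feb 20, 2017), A (May 29, 2017).
C would otherwise be senior to A, so under the subordination agreement C and A exchange positions.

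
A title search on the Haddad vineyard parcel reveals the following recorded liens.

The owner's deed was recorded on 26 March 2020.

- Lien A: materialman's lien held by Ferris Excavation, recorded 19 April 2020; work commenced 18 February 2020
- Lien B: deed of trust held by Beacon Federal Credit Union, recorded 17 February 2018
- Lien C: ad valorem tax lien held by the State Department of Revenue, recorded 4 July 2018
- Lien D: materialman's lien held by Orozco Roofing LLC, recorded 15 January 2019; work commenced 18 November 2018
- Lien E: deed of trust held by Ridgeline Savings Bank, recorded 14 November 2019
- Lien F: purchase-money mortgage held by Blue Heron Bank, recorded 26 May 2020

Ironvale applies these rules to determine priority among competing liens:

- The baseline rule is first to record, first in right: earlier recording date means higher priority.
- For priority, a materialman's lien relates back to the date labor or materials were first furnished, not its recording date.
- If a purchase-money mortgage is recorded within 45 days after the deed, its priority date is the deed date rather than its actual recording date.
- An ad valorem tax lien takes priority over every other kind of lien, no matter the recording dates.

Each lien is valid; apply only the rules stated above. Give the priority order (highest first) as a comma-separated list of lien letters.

C, B, D, E, A, F

Effective dates: A is treated as recorded 18 February 2020, the work-commencement date; D's effective date is 18 November 2018, when work began; F was recorded 61 days after the deed, outside the 45-day window, so it keeps its recording date.
As an ad valorem tax lien, C is senior to every other lien.
The other liens, earliest effective date first: B (17 February 2018), D (18 November 2018), E (14 November 2019), A (18 February 2020), F (26 May 2020).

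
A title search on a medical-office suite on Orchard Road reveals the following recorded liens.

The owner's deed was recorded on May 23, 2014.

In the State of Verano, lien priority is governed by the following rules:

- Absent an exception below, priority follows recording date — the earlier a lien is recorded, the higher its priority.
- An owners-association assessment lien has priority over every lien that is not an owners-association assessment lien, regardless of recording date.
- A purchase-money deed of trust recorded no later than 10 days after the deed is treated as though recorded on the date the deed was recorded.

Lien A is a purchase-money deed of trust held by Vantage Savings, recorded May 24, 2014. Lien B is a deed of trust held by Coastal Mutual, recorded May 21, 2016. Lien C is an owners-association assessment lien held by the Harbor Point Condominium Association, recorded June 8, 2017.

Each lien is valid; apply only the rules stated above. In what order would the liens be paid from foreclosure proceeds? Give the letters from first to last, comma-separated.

C, A, B

Adjusting effective dates: A was recorded within the 10-day window, so its effective date is the deed date May 23, 2014.
C is an owners-association assessment lien and takes priority over every other lien.
The other liens, earliest effective date first: A (May 23, 2014), B (May 21, 2016).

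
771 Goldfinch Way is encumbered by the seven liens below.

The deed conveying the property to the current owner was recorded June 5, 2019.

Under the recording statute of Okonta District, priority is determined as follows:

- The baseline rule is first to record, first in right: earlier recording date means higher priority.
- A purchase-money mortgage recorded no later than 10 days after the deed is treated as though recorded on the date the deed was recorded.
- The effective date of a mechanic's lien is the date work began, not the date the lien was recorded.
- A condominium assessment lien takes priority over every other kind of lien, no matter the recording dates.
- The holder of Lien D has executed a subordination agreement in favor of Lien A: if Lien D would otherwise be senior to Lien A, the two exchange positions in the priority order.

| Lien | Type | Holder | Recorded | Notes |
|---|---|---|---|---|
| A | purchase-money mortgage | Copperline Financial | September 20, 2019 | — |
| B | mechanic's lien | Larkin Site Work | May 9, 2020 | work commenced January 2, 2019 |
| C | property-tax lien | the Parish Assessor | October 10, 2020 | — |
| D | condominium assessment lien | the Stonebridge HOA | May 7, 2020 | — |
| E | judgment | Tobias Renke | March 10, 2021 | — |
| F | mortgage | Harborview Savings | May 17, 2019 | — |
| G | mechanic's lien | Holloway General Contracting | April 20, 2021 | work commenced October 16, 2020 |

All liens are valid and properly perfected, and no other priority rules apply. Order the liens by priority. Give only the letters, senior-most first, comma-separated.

A, B, F, D, C, G, E

Adjusting effective dates: A missed the 10-day window (107 days after the deed), so its recording date stands; B's effective date is January 2, 2019, when work began; G's effective date is October 16, 2020, when work began.
D is a condominium assessment lien and takes priority over every other lien.
Ordering the rest by effective date: B (January 2, 2019), F (May 17, 2019), A (September 20, 2019), C (October 10, 2020), G (October 16, 2020), E (March 10, 2021).
D would otherwise be senior to A, so under the subordination agreement D and A exchange positions.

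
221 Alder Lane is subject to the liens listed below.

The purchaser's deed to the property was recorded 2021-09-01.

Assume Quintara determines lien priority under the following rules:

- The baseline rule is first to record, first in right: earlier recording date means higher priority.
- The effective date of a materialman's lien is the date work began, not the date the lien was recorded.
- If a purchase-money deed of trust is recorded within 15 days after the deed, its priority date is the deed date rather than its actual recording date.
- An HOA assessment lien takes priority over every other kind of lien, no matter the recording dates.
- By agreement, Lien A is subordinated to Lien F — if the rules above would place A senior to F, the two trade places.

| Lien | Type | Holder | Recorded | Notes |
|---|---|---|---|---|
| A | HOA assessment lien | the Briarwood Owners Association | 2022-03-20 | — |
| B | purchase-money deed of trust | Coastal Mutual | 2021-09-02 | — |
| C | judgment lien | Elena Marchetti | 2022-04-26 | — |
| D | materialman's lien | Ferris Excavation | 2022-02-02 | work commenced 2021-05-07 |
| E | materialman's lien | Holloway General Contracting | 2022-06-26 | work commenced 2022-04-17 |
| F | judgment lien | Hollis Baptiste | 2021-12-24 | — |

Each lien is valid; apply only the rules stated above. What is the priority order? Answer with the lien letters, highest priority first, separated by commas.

Effective dates after the stated exceptions: B relates back to the deed date 2021-09-01; D relates back to 2021-05-07 (work commenced); E's effective date is 2022-04-17, when work began.
A is an HOA assessment lien, so it outranks all other liens regardless of date.
Remaining liens by effective date: D (2021-05-07), B (2021-09-01), F (2021-12-24), E (2022-04-17), C (2022-04-26).
A would otherwise be senior to F, so under the subordination agreement A and F exchange positions.

F, D, B, A, E, C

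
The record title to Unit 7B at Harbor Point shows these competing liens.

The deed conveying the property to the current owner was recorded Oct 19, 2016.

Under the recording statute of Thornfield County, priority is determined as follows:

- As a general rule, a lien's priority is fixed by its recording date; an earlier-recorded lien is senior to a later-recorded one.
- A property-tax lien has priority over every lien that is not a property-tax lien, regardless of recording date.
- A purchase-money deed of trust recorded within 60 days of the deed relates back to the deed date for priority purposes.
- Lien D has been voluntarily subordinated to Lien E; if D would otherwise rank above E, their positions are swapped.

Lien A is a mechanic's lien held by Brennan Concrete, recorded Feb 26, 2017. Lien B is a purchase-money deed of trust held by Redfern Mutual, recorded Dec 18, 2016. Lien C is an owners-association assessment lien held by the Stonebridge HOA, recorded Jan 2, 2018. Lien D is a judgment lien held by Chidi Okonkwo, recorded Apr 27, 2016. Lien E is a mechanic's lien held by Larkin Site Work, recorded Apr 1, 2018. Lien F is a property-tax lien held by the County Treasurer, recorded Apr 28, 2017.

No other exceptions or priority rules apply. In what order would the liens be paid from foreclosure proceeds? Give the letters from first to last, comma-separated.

F, E, B, A, C, D

Adjusting effective dates: B's effective date is the deed date, Oct 19, 2016.
F is a property-tax lien and takes priority over every other lien.
Ordering the rest by effective date: D (Apr 27, 2016), B (Oct 19, 2016), A (Feb 26, 2017), C (Jan 2, 2018), E (Apr 1, 2018).
The subordination applies — D was senior to E — so D and E swap.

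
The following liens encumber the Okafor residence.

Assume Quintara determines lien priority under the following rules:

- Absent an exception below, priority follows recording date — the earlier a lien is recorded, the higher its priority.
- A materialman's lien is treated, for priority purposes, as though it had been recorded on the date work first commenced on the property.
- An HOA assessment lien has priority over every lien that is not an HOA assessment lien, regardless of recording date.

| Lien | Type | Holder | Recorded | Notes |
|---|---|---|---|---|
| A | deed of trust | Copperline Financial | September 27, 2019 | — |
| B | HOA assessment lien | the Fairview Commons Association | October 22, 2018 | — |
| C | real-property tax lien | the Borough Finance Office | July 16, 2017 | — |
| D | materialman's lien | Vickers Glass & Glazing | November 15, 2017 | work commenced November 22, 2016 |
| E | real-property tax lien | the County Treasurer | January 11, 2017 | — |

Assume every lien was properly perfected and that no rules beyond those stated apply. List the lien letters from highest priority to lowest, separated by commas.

First, effective dates: D relates back to November 22, 2016 (work commenced).
As an HOA assessment lien, B is senior to every other lien.
The other liens, earliest effective date first: D (November 22, 2016), E (January 11, 2017), C (July 16, 2017), A (September 27, 2019).

B, D, E, C, A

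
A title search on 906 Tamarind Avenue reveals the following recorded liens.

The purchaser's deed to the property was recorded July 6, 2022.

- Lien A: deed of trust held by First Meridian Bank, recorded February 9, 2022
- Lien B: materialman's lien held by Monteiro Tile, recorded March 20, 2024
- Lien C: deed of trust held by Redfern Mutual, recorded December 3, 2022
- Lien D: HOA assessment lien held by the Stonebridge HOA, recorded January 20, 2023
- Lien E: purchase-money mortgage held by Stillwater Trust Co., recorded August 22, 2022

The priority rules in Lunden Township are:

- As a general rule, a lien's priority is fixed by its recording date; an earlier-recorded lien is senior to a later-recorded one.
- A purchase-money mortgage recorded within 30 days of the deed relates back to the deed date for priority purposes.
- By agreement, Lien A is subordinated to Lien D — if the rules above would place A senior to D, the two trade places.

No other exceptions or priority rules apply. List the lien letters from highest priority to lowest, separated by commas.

Effective dates after the stated exceptions: E was recorded 47 days after the deed — beyond 30 days — so no relation-back applies.
By effective date: A (February 9, 2022), E (August 22, 2022), C (December 3, 2022), D (January 20, 2023), B (March 20, 2024).
The subordination applies — A was senior to D — so A and D swap.

D, E, C, A, B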